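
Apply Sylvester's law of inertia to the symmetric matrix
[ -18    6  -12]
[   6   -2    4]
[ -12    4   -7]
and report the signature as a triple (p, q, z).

step 0: pivot -18 → sign −
step 1: pivot 1 → sign +
step 2: row/col 2 already zero → sign 0
signature = (1, 1, 1)

Answer: (1, 1, 1)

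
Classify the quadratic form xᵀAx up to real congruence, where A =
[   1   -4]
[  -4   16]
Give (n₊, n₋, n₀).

Answer: (1, 0, 1)

Derivation:
step 0: pivot 1 → sign +
step 1: row/col 1 already zero → sign 0
signature = (1, 0, 1)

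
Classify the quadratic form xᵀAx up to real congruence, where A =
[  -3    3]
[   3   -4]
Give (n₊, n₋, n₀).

Answer: (0, 2, 0)

Derivation:
step 0: pivot -3 → sign −
step 1: pivot -1 → sign −
signature = (0, 2, 0)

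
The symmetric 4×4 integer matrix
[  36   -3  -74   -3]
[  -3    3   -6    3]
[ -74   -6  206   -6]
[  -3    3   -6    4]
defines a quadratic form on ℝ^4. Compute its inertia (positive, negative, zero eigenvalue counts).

step 0: pivot 36 → sign +
step 1: pivot 11/4 → sign +
step 2: pivot 2/33 → sign +
step 3: pivot 1 → sign +
signature = (4, 0, 0)

Answer: (4, 0, 0)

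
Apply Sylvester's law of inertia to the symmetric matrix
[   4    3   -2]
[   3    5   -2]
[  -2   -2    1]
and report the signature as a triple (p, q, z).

step 0: pivot 4 → sign +
step 1: pivot 11/4 → sign +
step 2: pivot -1/11 → sign −
signature = (2, 1, 0)

Answer: (2, 1, 0)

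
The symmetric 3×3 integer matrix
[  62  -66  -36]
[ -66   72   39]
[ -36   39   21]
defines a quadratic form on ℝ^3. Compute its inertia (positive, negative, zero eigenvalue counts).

step 0: pivot 62 → sign +
step 1: pivot 54/31 → sign +
step 2: pivot -1/6 → sign −
signature = (2, 1, 0)

Answer: (2, 1, 0)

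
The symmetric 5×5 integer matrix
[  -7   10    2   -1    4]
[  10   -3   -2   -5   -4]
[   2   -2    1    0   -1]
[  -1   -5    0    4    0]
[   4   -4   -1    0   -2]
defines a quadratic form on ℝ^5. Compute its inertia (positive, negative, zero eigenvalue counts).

Answer: (3, 2, 0)

Derivation:
step 0: pivot -7 → sign −
step 1: pivot 79/7 → sign +
step 2: pivot 119/79 → sign +
step 3: pivot 54/119 → sign +
step 4: pivot -1/3 → sign −
signature = (3, 2, 0)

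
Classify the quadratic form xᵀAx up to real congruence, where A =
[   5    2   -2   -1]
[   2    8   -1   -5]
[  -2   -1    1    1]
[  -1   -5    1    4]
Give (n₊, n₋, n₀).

Answer: (3, 1, 0)

Derivation:
step 0: pivot 5 → sign +
step 1: pivot 36/5 → sign +
step 2: pivot 7/36 → sign +
step 3: pivot -2/7 → sign −
signature = (3, 1, 0)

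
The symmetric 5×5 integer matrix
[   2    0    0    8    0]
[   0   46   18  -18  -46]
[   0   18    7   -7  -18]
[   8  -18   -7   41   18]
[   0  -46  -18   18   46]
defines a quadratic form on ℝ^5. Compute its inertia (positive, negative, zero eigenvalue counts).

Answer: (3, 1, 1)

Derivation:
step 0: pivot 2 → sign +
step 1: pivot 46 → sign +
step 2: pivot -1/23 → sign −
step 3: pivot 2 → sign +
step 4: row/col 4 already zero → sign 0
signature = (3, 1, 1)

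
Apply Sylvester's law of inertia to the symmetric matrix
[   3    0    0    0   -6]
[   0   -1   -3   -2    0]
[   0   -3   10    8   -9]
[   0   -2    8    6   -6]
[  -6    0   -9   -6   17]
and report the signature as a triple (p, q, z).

Answer: (3, 2, 0)

Derivation:
step 0: pivot 3 → sign +
step 1: pivot -1 → sign −
step 2: pivot 19 → sign +
step 3: pivot -6/19 → sign −
step 4: pivot 2 → sign +
signature = (3, 2, 0)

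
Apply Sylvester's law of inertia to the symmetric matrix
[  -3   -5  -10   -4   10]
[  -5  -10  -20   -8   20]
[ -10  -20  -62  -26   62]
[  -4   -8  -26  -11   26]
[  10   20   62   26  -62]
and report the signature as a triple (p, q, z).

step 0: pivot -3 → sign −
step 1: pivot -5/3 → sign −
step 2: pivot -22 → sign −
step 3: pivot -3/55 → sign −
step 4: row/col 4 already zero → sign 0
signature = (0, 4, 1)

Answer: (0, 4, 1)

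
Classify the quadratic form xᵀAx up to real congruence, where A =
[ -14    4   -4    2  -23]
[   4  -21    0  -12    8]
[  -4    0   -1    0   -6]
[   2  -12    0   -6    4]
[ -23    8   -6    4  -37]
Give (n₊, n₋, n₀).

Answer: (2, 3, 0)

Derivation:
step 0: pivot -14 → sign −
step 1: pivot -139/7 → sign −
step 2: pivot 29/139 → sign +
step 3: pivot 24/29 → sign +
step 4: pivot -3/8 → sign −
signature = (2, 3, 0)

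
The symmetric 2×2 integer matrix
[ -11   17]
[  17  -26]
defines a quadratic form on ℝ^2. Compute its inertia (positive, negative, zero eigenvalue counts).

Answer: (1, 1, 0)

Derivation:
step 0: pivot -11 → sign −
step 1: pivot 3/11 → sign +
signature = (1, 1, 0)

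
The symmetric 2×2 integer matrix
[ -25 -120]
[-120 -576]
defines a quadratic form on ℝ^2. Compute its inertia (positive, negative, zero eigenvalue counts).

step 0: pivot -25 → sign −
step 1: row/col 1 already zero → sign 0
signature = (0, 1, 1)

Answer: (0, 1, 1)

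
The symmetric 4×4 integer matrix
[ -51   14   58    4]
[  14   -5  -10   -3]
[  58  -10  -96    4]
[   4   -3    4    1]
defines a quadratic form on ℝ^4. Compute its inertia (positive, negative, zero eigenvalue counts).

step 0: pivot -51 → sign −
step 1: pivot -59/51 → sign −
step 2: pivot 16/59 → sign +
step 3: pivot -3/4 → sign −
signature = (1, 3, 0)

Answer: (1, 3, 0)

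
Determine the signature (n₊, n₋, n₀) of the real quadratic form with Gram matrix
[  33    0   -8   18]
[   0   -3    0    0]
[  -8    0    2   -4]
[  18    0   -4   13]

Answer: (3, 1, 0)

Derivation:
step 0: pivot 33 → sign +
step 1: pivot -3 → sign −
step 2: pivot 2/33 → sign +
step 3: pivot 1 → sign +
signature = (3, 1, 0)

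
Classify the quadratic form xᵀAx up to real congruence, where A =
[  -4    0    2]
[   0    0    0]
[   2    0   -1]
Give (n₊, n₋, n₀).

Answer: (0, 1, 2)

Derivation:
step 0: pivot -4 → sign −
step 1: row/col 1 already zero → sign 0
step 2: row/col 2 already zero → sign 0
signature = (0, 1, 2)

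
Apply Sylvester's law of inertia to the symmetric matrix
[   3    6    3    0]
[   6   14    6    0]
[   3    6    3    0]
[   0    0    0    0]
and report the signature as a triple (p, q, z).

step 0: pivot 3 → sign +
step 1: pivot 2 → sign +
step 2: row/col 2 already zero → sign 0
step 3: row/col 3 already zero → sign 0
signature = (2, 0, 2)

Answer: (2, 0, 2)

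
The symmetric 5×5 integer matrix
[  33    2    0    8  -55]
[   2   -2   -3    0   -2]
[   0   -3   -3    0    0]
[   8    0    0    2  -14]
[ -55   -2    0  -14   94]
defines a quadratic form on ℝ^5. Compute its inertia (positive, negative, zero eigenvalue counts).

Answer: (3, 2, 0)

Derivation:
step 0: pivot 33 → sign +
step 1: pivot -70/33 → sign −
step 2: pivot 87/70 → sign +
step 3: pivot -6/29 → sign −
step 4: pivot 1/3 → sign +
signature = (3, 2, 0)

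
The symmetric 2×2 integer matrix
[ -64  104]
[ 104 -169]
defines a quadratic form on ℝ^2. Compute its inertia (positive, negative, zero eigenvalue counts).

step 0: pivot -64 → sign −
step 1: row/col 1 already zero → sign 0
signature = (0, 1, 1)

Answer: (0, 1, 1)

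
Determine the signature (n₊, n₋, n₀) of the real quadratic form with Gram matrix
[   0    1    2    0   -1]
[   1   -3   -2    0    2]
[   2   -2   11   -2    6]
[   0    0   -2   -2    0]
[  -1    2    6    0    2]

Answer: (2, 3, 0)

Derivation:
step 0: pivot -3 → sign −
step 1: pivot 1/3 → sign +
step 2: pivot 7 → sign +
step 3: pivot -18/7 → sign −
step 4: pivot -1 → sign −
signature = (2, 3, 0)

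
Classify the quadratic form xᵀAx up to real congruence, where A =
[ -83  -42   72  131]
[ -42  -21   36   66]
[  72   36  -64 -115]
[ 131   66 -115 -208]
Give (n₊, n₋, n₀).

step 0: pivot -83 → sign −
step 1: pivot 21/83 → sign +
step 2: pivot -16/7 → sign −
step 3: pivot -1/16 → sign −
signature = (1, 3, 0)

Answer: (1, 3, 0)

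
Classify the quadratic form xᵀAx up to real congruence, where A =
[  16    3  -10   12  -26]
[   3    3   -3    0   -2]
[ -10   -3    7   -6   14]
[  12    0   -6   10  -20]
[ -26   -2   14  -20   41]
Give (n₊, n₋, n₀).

Answer: (3, 2, 0)

Derivation:
step 0: pivot 16 → sign +
step 1: pivot 39/16 → sign +
step 2: pivot 3/13 → sign +
step 3: pivot -2 → sign −
step 4: pivot -1/3 → sign −
signature = (3, 2, 0)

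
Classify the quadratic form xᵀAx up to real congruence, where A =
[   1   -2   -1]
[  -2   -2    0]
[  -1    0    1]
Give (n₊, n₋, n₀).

step 0: pivot 1 → sign +
step 1: pivot -6 → sign −
step 2: pivot 2/3 → sign +
signature = (2, 1, 0)

Answer: (2, 1, 0)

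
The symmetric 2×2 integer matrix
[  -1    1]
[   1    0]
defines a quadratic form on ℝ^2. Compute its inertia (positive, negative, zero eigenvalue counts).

Answer: (1, 1, 0)

Derivation:
step 0: pivot -1 → sign −
step 1: pivot 1 → sign +
signature = (1, 1, 0)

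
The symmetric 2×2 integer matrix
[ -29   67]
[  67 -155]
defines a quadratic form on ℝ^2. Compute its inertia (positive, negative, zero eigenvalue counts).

Answer: (0, 2, 0)

Derivation:
step 0: pivot -29 → sign −
step 1: pivot -6/29 → sign −
signature = (0, 2, 0)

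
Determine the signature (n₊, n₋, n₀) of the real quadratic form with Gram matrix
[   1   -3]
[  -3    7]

step 0: pivot 1 → sign +
step 1: pivot -2 → sign −
signature = (1, 1, 0)

Answer: (1, 1, 0)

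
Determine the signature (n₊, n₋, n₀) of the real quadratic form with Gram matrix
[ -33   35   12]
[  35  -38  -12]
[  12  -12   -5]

Answer: (0, 3, 0)

Derivation:
step 0: pivot -33 → sign −
step 1: pivot -29/33 → sign −
step 2: pivot -1/29 → sign −
signature = (0, 3, 0)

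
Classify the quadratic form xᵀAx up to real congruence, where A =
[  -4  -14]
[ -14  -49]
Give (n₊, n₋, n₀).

Answer: (0, 1, 1)

Derivation:
step 0: pivot -4 → sign −
step 1: row/col 1 already zero → sign 0
signature = (0, 1, 1)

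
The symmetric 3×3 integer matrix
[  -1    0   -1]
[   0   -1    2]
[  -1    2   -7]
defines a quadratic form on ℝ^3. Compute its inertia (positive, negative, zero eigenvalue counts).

Answer: (0, 3, 0)

Derivation:
step 0: pivot -1 → sign −
step 1: pivot -1 → sign −
step 2: pivot -2 → sign −
signature = (0, 3, 0)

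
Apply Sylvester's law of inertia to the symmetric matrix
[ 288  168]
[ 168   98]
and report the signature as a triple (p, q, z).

step 0: pivot 288 → sign +
step 1: row/col 1 already zero → sign 0
signature = (1, 0, 1)

Answer: (1, 0, 1)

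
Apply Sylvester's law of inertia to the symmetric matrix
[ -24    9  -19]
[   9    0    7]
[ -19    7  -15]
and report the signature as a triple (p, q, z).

Answer: (2, 1, 0)

Derivation:
step 0: pivot -24 → sign −
step 1: pivot 27/8 → sign +
step 2: pivot 1/27 → sign +
signature = (2, 1, 0)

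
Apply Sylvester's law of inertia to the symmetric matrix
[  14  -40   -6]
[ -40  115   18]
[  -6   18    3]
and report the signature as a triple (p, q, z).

step 0: pivot 14 → sign +
step 1: pivot 5/7 → sign +
step 2: pivot -3/5 → sign −
signature = (2, 1, 0)

Answer: (2, 1, 0)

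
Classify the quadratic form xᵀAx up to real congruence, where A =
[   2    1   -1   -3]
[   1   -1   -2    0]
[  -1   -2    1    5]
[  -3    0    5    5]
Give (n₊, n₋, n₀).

Answer: (2, 1, 1)

Derivation:
step 0: pivot 2 → sign +
step 1: pivot -3/2 → sign −
step 2: pivot 2 → sign +
step 3: row/col 3 already zero → sign 0
signature = (2, 1, 1)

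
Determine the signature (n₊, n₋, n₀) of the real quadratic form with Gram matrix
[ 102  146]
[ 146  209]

step 0: pivot 102 → sign +
step 1: pivot 1/51 → sign +
signature = (2, 0, 0)

Answer: (2, 0, 0)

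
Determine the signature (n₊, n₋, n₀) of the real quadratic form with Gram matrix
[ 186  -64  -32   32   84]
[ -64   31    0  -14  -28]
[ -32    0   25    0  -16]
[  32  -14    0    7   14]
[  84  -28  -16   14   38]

Answer: (3, 2, 0)

Derivation:
step 0: pivot 186 → sign +
step 1: pivot 835/93 → sign +
step 2: pivot 5003/835 → sign +
step 3: pivot -327/5003 → sign −
step 4: pivot -6/109 → sign −
signature = (3, 2, 0)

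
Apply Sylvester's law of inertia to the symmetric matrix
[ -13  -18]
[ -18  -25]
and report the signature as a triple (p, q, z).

step 0: pivot -13 → sign −
step 1: pivot -1/13 → sign −
signature = (0, 2, 0)

Answer: (0, 2, 0)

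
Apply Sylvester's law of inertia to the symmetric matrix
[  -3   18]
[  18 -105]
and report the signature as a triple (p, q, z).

step 0: pivot -3 → sign −
step 1: pivot 3 → sign +
signature = (1, 1, 0)

Answer: (1, 1, 0)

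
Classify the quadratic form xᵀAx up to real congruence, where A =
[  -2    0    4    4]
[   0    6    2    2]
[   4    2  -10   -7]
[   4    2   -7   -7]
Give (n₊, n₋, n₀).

step 0: pivot -2 → sign −
step 1: pivot 6 → sign +
step 2: pivot -8/3 → sign −
step 3: pivot 3/8 → sign +
signature = (2, 2, 0)

Answer: (2, 2, 0)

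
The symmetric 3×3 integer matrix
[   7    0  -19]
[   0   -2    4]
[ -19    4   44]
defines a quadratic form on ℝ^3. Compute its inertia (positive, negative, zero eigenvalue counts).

step 0: pivot 7 → sign +
step 1: pivot -2 → sign −
step 2: pivot 3/7 → sign +
signature = (2, 1, 0)

Answer: (2, 1, 0)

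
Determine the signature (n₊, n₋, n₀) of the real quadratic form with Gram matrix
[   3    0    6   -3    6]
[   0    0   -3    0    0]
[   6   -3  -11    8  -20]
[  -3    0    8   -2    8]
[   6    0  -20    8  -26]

step 0: pivot 3 → sign +
step 1: pivot -23 → sign −
step 2: pivot 9/23 → sign +
step 3: pivot -5 → sign −
step 4: pivot 6/5 → sign +
signature = (3, 2, 0)

Answer: (3, 2, 0)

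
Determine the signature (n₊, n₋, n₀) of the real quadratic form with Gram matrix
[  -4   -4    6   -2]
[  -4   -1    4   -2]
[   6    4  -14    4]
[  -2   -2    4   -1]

step 0: pivot -4 → sign −
step 1: pivot 3 → sign +
step 2: pivot -19/3 → sign −
step 3: pivot 3/19 → sign +
signature = (2, 2, 0)

Answer: (2, 2, 0)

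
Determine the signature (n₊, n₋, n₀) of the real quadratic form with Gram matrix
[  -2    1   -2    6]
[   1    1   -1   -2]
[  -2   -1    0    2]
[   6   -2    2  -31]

Answer: (1, 3, 0)

Derivation:
step 0: pivot -2 → sign −
step 1: pivot 3/2 → sign +
step 2: pivot -2/3 → sign −
step 3: pivot -3 → sign −
signature = (1, 3, 0)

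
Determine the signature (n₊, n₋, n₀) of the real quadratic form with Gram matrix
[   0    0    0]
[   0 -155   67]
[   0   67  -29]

step 0: pivot -155 → sign −
step 1: pivot -6/155 → sign −
step 2: row/col 2 already zero → sign 0
signature = (0, 2, 1)

Answer: (0, 2, 1)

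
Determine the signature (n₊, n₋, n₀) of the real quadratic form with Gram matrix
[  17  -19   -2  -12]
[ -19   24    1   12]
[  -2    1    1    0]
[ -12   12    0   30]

Answer: (4, 0, 0)

Derivation:
step 0: pivot 17 → sign +
step 1: pivot 47/17 → sign +
step 2: pivot 10/47 → sign +
step 3: pivot 6/5 → sign +
signature = (4, 0, 0)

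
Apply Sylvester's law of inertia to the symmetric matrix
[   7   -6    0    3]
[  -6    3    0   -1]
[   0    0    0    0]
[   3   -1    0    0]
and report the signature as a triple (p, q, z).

Answer: (1, 2, 1)

Derivation:
step 0: pivot 7 → sign +
step 1: pivot -15/7 → sign −
step 2: pivot -2/15 → sign −
step 3: row/col 3 already zero → sign 0
signature = (1, 2, 1)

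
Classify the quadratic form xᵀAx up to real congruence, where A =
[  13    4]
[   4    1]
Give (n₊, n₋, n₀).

step 0: pivot 13 → sign +
step 1: pivot -3/13 → sign −
signature = (1, 1, 0)

Answer: (1, 1, 0)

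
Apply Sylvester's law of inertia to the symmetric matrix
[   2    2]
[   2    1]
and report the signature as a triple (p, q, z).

Answer: (1, 1, 0)

Derivation:
step 0: pivot 2 → sign +
step 1: pivot -1 → sign −
signature = (1, 1, 0)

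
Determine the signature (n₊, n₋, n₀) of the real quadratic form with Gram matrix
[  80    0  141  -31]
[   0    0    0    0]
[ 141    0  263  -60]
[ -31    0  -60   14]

step 0: pivot 80 → sign +
step 1: pivot 1159/80 → sign +
step 2: pivot 3/1159 → sign +
step 3: row/col 3 already zero → sign 0
signature = (3, 0, 1)

Answer: (3, 0, 1)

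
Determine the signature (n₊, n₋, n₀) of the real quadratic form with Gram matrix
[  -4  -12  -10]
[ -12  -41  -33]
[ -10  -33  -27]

step 0: pivot -4 → sign −
step 1: pivot -5 → sign −
step 2: pivot -1/5 → sign −
signature = (0, 3, 0)

Answer: (0, 3, 0)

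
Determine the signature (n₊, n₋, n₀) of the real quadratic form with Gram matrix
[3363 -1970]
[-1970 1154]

Answer: (2, 0, 0)

Derivation:
step 0: pivot 3363 → sign +
step 1: pivot 2/3363 → sign +
signature = (2, 0, 0)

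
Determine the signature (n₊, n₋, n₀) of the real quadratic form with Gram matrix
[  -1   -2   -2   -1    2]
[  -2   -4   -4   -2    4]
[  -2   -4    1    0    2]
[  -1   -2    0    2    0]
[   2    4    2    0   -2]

step 0: pivot -1 → sign −
step 1: pivot 5 → sign +
step 2: pivot 11/5 → sign +
step 3: pivot 6/11 → sign +
step 4: row/col 4 already zero → sign 0
signature = (3, 1, 1)

Answer: (3, 1, 1)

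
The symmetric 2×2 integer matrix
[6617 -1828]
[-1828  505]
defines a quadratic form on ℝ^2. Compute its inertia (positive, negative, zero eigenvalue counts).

Answer: (2, 0, 0)

Derivation:
step 0: pivot 6617 → sign +
step 1: pivot 1/6617 → sign +
signature = (2, 0, 0)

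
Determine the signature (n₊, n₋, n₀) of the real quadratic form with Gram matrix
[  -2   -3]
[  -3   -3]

Answer: (1, 1, 0)

Derivation:
step 0: pivot -2 → sign −
step 1: pivot 3/2 → sign +
signature = (1, 1, 0)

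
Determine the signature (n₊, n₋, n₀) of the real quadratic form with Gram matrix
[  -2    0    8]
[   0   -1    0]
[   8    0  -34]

step 0: pivot -2 → sign −
step 1: pivot -1 → sign −
step 2: pivot -2 → sign −
signature = (0, 3, 0)

Answer: (0, 3, 0)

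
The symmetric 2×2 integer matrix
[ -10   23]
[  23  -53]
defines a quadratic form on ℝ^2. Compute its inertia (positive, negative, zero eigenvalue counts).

Answer: (0, 2, 0)

Derivation:
step 0: pivot -10 → sign −
step 1: pivot -1/10 → sign −
signature = (0, 2, 0)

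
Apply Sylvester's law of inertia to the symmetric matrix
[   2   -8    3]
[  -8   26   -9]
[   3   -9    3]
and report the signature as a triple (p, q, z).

step 0: pivot 2 → sign +
step 1: pivot -6 → sign −
step 2: row/col 2 already zero → sign 0
signature = (1, 1, 1)

Answer: (1, 1, 1)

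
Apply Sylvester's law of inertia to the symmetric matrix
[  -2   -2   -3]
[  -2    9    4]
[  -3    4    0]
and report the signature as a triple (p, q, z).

step 0: pivot -2 → sign −
step 1: pivot 11 → sign +
step 2: pivot 1/22 → sign +
signature = (2, 1, 0)

Answer: (2, 1, 0)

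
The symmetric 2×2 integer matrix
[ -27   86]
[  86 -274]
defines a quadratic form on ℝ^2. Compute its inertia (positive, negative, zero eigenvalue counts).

Answer: (0, 2, 0)

Derivation:
step 0: pivot -27 → sign −
step 1: pivot -2/27 → sign −
signature = (0, 2, 0)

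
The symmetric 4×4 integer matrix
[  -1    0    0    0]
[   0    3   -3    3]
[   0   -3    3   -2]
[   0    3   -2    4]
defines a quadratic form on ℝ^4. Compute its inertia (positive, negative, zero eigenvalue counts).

step 0: pivot -1 → sign −
step 1: pivot 3 → sign +
step 2: pivot 1 → sign +
step 3: pivot -1 → sign −
signature = (2, 2, 0)

Answer: (2, 2, 0)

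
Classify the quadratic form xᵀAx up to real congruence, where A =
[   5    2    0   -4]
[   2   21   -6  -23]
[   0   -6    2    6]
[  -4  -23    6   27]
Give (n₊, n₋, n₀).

step 0: pivot 5 → sign +
step 1: pivot 101/5 → sign +
step 2: pivot 22/101 → sign +
step 3: pivot 6/11 → sign +
signature = (4, 0, 0)

Answer: (4, 0, 0)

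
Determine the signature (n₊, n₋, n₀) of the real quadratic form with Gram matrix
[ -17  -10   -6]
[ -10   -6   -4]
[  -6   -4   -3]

Answer: (1, 2, 0)

Derivation:
step 0: pivot -17 → sign −
step 1: pivot -2/17 → sign −
step 2: pivot 1 → sign +
signature = (1, 2, 0)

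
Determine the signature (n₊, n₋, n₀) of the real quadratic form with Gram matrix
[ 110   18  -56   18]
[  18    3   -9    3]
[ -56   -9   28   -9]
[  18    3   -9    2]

step 0: pivot 110 → sign +
step 1: pivot 3/55 → sign +
step 2: pivot -1 → sign −
step 3: pivot -1 → sign −
signature = (2, 2, 0)

Answer: (2, 2, 0)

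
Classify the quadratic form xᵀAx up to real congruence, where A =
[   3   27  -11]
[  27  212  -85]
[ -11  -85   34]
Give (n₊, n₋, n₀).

step 0: pivot 3 → sign +
step 1: pivot -31 → sign −
step 2: pivot -1/93 → sign −
signature = (1, 2, 0)

Answer: (1, 2, 0)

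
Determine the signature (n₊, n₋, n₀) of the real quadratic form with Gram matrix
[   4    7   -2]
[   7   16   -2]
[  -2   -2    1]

step 0: pivot 4 → sign +
step 1: pivot 15/4 → sign +
step 2: pivot -3/5 → sign −
signature = (2, 1, 0)

Answer: (2, 1, 0)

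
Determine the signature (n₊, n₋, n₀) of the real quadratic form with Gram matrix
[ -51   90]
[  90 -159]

Answer: (0, 2, 0)

Derivation:
step 0: pivot -51 → sign −
step 1: pivot -3/17 → sign −
signature = (0, 2, 0)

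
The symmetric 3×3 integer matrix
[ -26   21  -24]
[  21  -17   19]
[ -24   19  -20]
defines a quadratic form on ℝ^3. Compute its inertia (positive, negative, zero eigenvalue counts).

step 0: pivot -26 → sign −
step 1: pivot -1/26 → sign −
step 2: pivot 6 → sign +
signature = (1, 2, 0)

Answer: (1, 2, 0)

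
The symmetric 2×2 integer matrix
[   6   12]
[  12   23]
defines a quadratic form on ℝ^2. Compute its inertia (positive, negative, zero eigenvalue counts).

step 0: pivot 6 → sign +
step 1: pivot -1 → sign −
signature = (1, 1, 0)

Answer: (1, 1, 0)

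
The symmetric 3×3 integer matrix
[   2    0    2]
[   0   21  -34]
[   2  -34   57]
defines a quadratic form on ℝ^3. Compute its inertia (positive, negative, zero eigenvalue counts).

step 0: pivot 2 → sign +
step 1: pivot 21 → sign +
step 2: pivot -1/21 → sign −
signature = (2, 1, 0)

Answer: (2, 1, 0)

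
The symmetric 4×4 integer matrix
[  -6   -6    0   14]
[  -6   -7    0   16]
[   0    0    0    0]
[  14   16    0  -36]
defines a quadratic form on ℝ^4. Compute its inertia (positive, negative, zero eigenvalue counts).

Answer: (1, 2, 1)

Derivation:
step 0: pivot -6 → sign −
step 1: pivot -1 → sign −
step 2: pivot 2/3 → sign +
step 3: row/col 3 already zero → sign 0
signature = (1, 2, 1)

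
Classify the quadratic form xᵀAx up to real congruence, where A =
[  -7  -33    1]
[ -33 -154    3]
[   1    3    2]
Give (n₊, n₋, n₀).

Answer: (2, 1, 0)

Derivation:
step 0: pivot -7 → sign −
step 1: pivot 11/7 → sign +
step 2: pivot 3/11 → sign +
signature = (2, 1, 0)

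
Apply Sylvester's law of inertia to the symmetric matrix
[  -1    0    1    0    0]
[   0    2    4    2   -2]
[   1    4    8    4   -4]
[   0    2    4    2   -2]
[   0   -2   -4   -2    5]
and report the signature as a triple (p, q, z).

step 0: pivot -1 → sign −
step 1: pivot 2 → sign +
step 2: pivot 1 → sign +
step 3: pivot 3 → sign +
step 4: row/col 4 already zero → sign 0
signature = (3, 1, 1)

Answer: (3, 1, 1)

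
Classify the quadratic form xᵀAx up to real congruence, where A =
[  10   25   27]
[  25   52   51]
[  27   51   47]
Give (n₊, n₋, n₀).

Answer: (2, 1, 0)

Derivation:
step 0: pivot 10 → sign +
step 1: pivot -21/2 → sign −
step 2: pivot 1/35 → sign +
signature = (2, 1, 0)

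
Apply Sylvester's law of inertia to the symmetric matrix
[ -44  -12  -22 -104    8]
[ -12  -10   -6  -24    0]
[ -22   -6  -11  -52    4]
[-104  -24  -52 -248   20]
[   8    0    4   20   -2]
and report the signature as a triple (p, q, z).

Answer: (1, 2, 2)

Derivation:
step 0: pivot -44 → sign −
step 1: pivot -74/11 → sign −
step 2: pivot 24/37 → sign +
step 3: row/col 3 already zero → sign 0
step 4: row/col 4 already zero → sign 0
signature = (1, 2, 2)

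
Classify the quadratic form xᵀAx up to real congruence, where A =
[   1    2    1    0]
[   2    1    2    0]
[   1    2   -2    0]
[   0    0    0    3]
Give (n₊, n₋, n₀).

step 0: pivot 1 → sign +
step 1: pivot -3 → sign −
step 2: pivot -3 → sign −
step 3: pivot 3 → sign +
signature = (2, 2, 0)

Answer: (2, 2, 0)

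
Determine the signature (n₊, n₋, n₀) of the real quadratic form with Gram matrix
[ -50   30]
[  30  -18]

step 0: pivot -50 → sign −
step 1: row/col 1 already zero → sign 0
signature = (0, 1, 1)

Answer: (0, 1, 1)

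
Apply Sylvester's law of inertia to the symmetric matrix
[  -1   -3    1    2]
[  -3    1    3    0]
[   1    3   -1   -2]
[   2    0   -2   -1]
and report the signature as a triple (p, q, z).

step 0: pivot -1 → sign −
step 1: pivot 10 → sign +
step 2: pivot -3/5 → sign −
step 3: row/col 3 already zero → sign 0
signature = (1, 2, 1)

Answer: (1, 2, 1)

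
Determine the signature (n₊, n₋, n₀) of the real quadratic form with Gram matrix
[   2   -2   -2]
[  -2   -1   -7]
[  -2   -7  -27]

Answer: (1, 2, 0)

Derivation:
step 0: pivot 2 → sign +
step 1: pivot -3 → sign −
step 2: pivot -2 → sign −
signature = (1, 2, 0)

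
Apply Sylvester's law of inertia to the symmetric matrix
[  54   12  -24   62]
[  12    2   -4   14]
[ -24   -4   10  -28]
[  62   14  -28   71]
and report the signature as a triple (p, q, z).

Answer: (2, 2, 0)

Derivation:
step 0: pivot 54 → sign +
step 1: pivot -2/3 → sign −
step 2: pivot 2 → sign +
step 3: pivot -1/9 → sign −
signature = (2, 2, 0)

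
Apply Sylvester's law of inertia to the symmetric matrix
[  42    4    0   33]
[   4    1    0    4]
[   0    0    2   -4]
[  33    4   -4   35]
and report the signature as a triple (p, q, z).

Answer: (3, 1, 0)

Derivation:
step 0: pivot 42 → sign +
step 1: pivot 13/21 → sign +
step 2: pivot 2 → sign +
step 3: pivot -3/26 → sign −
signature = (3, 1, 0)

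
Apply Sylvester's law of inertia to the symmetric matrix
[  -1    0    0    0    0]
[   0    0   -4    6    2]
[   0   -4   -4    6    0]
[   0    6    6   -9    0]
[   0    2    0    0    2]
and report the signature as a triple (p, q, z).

step 0: pivot -1 → sign −
step 1: pivot -4 → sign −
step 2: pivot 4 → sign +
step 3: pivot 1 → sign +
step 4: row/col 4 already zero → sign 0
signature = (2, 2, 1)

Answer: (2, 2, 1)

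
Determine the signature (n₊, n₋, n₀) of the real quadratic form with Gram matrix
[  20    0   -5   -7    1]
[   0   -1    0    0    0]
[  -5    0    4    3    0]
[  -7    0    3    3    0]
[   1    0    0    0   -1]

step 0: pivot 20 → sign +
step 1: pivot -1 → sign −
step 2: pivot 11/4 → sign +
step 3: pivot -1/55 → sign −
step 4: pivot 2 → sign +
signature = (3, 2, 0)

Answer: (3, 2, 0)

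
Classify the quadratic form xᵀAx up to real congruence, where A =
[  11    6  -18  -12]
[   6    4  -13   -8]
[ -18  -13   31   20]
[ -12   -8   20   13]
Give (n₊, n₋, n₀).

Answer: (2, 2, 0)

Derivation:
step 0: pivot 11 → sign +
step 1: pivot 8/11 → sign +
step 2: pivot -99/8 → sign −
step 3: pivot -1/11 → sign −
signature = (2, 2, 0)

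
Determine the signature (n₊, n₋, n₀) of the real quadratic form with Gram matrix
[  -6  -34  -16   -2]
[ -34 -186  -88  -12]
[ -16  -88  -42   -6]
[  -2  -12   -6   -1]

Answer: (1, 2, 1)

Derivation:
step 0: pivot -6 → sign −
step 1: pivot 20/3 → sign +
step 2: pivot -2/5 → sign −
step 3: row/col 3 already zero → sign 0
signature = (1, 2, 1)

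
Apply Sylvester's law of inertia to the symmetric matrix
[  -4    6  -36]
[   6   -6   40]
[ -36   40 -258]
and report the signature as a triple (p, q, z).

Answer: (2, 1, 0)

Derivation:
step 0: pivot -4 → sign −
step 1: pivot 3 → sign +
step 2: pivot 2/3 → sign +
signature = (2, 1, 0)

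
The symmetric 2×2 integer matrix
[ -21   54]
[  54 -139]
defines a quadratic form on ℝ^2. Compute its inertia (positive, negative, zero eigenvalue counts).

Answer: (0, 2, 0)

Derivation:
step 0: pivot -21 → sign −
step 1: pivot -1/7 → sign −
signature = (0, 2, 0)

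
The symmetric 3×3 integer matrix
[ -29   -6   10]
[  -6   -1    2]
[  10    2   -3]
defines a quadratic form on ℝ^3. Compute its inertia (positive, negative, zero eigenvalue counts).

Answer: (2, 1, 0)

Derivation:
step 0: pivot -29 → sign −
step 1: pivot 7/29 → sign +
step 2: pivot 3/7 → sign +
signature = (2, 1, 0)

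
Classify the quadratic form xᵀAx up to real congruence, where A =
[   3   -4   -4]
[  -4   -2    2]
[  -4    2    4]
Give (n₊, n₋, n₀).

Answer: (2, 1, 0)

Derivation:
step 0: pivot 3 → sign +
step 1: pivot -22/3 → sign −
step 2: pivot 2/11 → sign +
signature = (2, 1, 0)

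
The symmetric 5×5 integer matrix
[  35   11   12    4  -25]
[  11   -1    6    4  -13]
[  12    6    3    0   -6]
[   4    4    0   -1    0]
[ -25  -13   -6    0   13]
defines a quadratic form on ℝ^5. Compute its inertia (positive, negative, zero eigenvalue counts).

step 0: pivot 35 → sign +
step 1: pivot -156/35 → sign −
step 2: pivot 3/13 → sign +
step 3: pivot 2/3 → sign +
step 4: row/col 4 already zero → sign 0
signature = (3, 1, 1)

Answer: (3, 1, 1)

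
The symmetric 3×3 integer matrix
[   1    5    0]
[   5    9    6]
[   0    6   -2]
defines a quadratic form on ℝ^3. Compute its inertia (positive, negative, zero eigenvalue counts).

Answer: (2, 1, 0)

Derivation:
step 0: pivot 1 → sign +
step 1: pivot -16 → sign −
step 2: pivot 1/4 → sign +
signature = (2, 1, 0)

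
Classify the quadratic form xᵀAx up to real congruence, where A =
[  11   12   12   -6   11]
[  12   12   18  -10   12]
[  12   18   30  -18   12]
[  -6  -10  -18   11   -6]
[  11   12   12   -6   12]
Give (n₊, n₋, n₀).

Answer: (3, 2, 0)

Derivation:
step 0: pivot 11 → sign +
step 1: pivot -12/11 → sign −
step 2: pivot 39 → sign +
step 3: pivot -1/39 → sign −
step 4: pivot 1 → sign +
signature = (3, 2, 0)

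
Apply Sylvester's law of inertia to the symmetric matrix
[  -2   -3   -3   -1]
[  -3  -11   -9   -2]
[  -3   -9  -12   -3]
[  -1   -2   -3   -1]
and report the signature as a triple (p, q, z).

step 0: pivot -2 → sign −
step 1: pivot -13/2 → sign −
step 2: pivot -57/13 → sign −
step 3: pivot -3/19 → sign −
signature = (0, 4, 0)

Answer: (0, 4, 0)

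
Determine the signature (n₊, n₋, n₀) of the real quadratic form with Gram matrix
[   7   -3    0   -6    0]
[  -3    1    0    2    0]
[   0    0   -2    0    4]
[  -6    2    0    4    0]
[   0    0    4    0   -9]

step 0: pivot 7 → sign +
step 1: pivot -2/7 → sign −
step 2: pivot -2 → sign −
step 3: pivot -1 → sign −
step 4: row/col 4 already zero → sign 0
signature = (1, 3, 1)

Answer: (1, 3, 1)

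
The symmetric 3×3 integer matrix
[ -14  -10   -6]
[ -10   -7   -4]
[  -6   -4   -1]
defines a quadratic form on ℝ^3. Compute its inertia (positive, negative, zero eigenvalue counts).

step 0: pivot -14 → sign −
step 1: pivot 1/7 → sign +
step 2: pivot 1 → sign +
signature = (2, 1, 0)

Answer: (2, 1, 0)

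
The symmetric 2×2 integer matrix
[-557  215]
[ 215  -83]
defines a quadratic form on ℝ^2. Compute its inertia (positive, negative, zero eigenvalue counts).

step 0: pivot -557 → sign −
step 1: pivot -6/557 → sign −
signature = (0, 2, 0)

Answer: (0, 2, 0)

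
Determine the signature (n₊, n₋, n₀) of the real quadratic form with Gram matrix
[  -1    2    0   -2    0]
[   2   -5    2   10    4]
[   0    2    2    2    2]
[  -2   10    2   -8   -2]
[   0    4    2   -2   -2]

Answer: (1, 3, 1)

Derivation:
step 0: pivot -1 → sign −
step 1: pivot -1 → sign −
step 2: pivot 6 → sign +
step 3: pivot -2/3 → sign −
step 4: row/col 4 already zero → sign 0
signature = (1, 3, 1)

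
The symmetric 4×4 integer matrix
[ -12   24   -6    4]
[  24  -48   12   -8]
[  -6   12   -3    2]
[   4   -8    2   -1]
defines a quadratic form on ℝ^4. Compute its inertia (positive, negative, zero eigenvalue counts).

step 0: pivot -12 → sign −
step 1: pivot 1/3 → sign +
step 2: row/col 2 already zero → sign 0
step 3: row/col 3 already zero → sign 0
signature = (1, 1, 2)

Answer: (1, 1, 2)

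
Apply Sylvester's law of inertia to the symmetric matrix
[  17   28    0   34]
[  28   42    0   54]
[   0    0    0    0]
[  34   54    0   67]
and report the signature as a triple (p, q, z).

Answer: (1, 2, 1)

Derivation:
step 0: pivot 17 → sign +
step 1: pivot -70/17 → sign −
step 2: pivot -1/35 → sign −
step 3: row/col 3 already zero → sign 0
signature = (1, 2, 1)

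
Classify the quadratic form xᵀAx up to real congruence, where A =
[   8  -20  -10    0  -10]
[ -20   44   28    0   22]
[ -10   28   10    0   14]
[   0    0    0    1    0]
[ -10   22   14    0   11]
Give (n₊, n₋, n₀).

step 0: pivot 8 → sign +
step 1: pivot -6 → sign −
step 2: pivot -1 → sign −
step 3: pivot 1 → sign +
step 4: row/col 4 already zero → sign 0
signature = (2, 2, 1)

Answer: (2, 2, 1)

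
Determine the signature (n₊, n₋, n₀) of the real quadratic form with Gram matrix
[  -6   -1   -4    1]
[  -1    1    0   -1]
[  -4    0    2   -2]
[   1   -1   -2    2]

step 0: pivot -6 → sign −
step 1: pivot 7/6 → sign +
step 2: pivot 30/7 → sign +
step 3: pivot 1/15 → sign +
signature = (3, 1, 0)

Answer: (3, 1, 0)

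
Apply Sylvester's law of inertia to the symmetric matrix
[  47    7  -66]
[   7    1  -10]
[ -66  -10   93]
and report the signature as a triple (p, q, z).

step 0: pivot 47 → sign +
step 1: pivot -2/47 → sign −
step 2: pivot 1 → sign +
signature = (2, 1, 0)

Answer: (2, 1, 0)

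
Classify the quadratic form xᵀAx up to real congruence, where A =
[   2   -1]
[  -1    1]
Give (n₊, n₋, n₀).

Answer: (2, 0, 0)

Derivation:
step 0: pivot 2 → sign +
step 1: pivot 1/2 → sign +
signature = (2, 0, 0)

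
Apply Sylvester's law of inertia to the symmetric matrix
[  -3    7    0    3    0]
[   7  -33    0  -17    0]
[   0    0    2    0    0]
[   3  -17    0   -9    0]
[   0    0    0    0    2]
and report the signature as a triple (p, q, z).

Answer: (2, 2, 1)

Derivation:
step 0: pivot -3 → sign −
step 1: pivot -50/3 → sign −
step 2: pivot 2 → sign +
step 3: pivot 2 → sign +
step 4: row/col 4 already zero → sign 0
signature = (2, 2, 1)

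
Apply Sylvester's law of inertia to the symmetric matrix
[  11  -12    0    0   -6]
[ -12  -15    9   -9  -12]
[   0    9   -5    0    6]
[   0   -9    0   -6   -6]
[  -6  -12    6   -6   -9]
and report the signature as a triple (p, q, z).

Answer: (2, 3, 0)

Derivation:
step 0: pivot 11 → sign +
step 1: pivot -309/11 → sign −
step 2: pivot -218/103 → sign −
step 3: pivot 177/218 → sign +
step 4: pivot -3/59 → sign −
signature = (2, 3, 0)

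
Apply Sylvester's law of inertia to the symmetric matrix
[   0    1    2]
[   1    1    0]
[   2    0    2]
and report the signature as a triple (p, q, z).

Answer: (2, 1, 0)

Derivation:
step 0: pivot 1 → sign +
step 1: pivot -1 → sign −
step 2: pivot 6 → sign +
signature = (2, 1, 0)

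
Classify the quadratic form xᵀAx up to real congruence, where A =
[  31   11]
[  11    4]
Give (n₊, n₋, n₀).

Answer: (2, 0, 0)

Derivation:
step 0: pivot 31 → sign +
step 1: pivot 3/31 → sign +
signature = (2, 0, 0)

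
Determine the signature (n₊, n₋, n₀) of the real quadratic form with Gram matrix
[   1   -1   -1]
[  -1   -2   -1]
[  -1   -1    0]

Answer: (2, 1, 0)

Derivation:
step 0: pivot 1 → sign +
step 1: pivot -3 → sign −
step 2: pivot 1/3 → sign +
signature = (2, 1, 0)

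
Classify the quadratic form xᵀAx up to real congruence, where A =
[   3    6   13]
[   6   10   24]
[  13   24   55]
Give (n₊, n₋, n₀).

Answer: (2, 1, 0)

Derivation:
step 0: pivot 3 → sign +
step 1: pivot -2 → sign −
step 2: pivot 2/3 → sign +
signature = (2, 1, 0)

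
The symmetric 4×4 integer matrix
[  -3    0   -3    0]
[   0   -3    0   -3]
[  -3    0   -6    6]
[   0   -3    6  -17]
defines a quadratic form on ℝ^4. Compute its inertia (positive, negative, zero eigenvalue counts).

Answer: (0, 4, 0)

Derivation:
step 0: pivot -3 → sign −
step 1: pivot -3 → sign −
step 2: pivot -3 → sign −
step 3: pivot -2 → sign −
signature = (0, 4, 0)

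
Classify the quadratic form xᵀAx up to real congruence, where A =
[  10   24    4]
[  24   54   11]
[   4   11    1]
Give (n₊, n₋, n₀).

Answer: (1, 2, 0)

Derivation:
step 0: pivot 10 → sign +
step 1: pivot -18/5 → sign −
step 2: pivot -1/18 → sign −
signature = (1, 2, 0)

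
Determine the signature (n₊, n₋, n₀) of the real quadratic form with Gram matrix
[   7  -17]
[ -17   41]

step 0: pivot 7 → sign +
step 1: pivot -2/7 → sign −
signature = (1, 1, 0)

Answer: (1, 1, 0)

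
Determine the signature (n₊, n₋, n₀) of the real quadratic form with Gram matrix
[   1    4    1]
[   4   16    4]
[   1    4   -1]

Answer: (1, 1, 1)

Derivation:
step 0: pivot 1 → sign +
step 1: pivot -2 → sign −
step 2: row/col 2 already zero → sign 0
signature = (1, 1, 1)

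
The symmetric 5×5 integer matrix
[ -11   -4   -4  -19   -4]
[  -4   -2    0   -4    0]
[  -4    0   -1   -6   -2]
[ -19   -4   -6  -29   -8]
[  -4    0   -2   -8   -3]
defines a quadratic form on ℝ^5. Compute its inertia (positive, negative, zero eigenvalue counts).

Answer: (2, 3, 0)

Derivation:
step 0: pivot -11 → sign −
step 1: pivot -6/11 → sign −
step 2: pivot 13/3 → sign +
step 3: pivot 2 → sign +
step 4: pivot -3/13 → sign −
signature = (2, 3, 0)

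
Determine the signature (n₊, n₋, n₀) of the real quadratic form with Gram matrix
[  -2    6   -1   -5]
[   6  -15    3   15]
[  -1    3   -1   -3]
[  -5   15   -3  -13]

Answer: (1, 2, 1)

Derivation:
step 0: pivot -2 → sign −
step 1: pivot 3 → sign +
step 2: pivot -1/2 → sign −
step 3: row/col 3 already zero → sign 0
signature = (1, 2, 1)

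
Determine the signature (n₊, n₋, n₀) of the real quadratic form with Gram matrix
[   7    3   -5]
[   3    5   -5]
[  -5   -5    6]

step 0: pivot 7 → sign +
step 1: pivot 26/7 → sign +
step 2: pivot 3/13 → sign +
signature = (3, 0, 0)

Answer: (3, 0, 0)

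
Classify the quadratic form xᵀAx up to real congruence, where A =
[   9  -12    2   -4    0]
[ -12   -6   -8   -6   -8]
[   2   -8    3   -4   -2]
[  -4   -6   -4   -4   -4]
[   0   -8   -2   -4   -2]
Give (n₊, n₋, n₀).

Answer: (4, 1, 0)

Derivation:
step 0: pivot 9 → sign +
step 1: pivot -22 → sign −
step 2: pivot 127/33 → sign +
step 3: pivot 10/381 → sign +
step 4: pivot 2/5 → sign +
signature = (4, 1, 0)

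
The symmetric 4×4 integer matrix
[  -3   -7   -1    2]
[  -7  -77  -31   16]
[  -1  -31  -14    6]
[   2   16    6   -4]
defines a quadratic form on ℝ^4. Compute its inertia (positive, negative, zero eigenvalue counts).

Answer: (0, 4, 0)

Derivation:
step 0: pivot -3 → sign −
step 1: pivot -182/3 → sign −
step 2: pivot -11/91 → sign −
step 3: pivot -6/11 → sign −
signature = (0, 4, 0)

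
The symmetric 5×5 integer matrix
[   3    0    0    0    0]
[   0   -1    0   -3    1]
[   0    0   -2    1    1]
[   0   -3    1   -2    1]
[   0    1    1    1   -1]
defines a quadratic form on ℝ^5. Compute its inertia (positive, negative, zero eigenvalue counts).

Answer: (3, 2, 0)

Derivation:
step 0: pivot 3 → sign +
step 1: pivot -1 → sign −
step 2: pivot -2 → sign −
step 3: pivot 15/2 → sign +
step 4: pivot 1/5 → sign +
signature = (3, 2, 0)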